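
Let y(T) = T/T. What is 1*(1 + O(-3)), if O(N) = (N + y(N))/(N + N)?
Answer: 4/3 ≈ 1.3333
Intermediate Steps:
y(T) = 1
O(N) = (1 + N)/(2*N) (O(N) = (N + 1)/(N + N) = (1 + N)/((2*N)) = (1 + N)*(1/(2*N)) = (1 + N)/(2*N))
1*(1 + O(-3)) = 1*(1 + (½)*(1 - 3)/(-3)) = 1*(1 + (½)*(-⅓)*(-2)) = 1*(1 + ⅓) = 1*(4/3) = 4/3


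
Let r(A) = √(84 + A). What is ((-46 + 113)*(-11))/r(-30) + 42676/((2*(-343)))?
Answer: -21338/343 - 737*√6/18 ≈ -162.50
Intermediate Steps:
((-46 + 113)*(-11))/r(-30) + 42676/((2*(-343))) = ((-46 + 113)*(-11))/(√(84 - 30)) + 42676/((2*(-343))) = (67*(-11))/(√54) + 42676/(-686) = -737*√6/18 + 42676*(-1/686) = -737*√6/18 - 21338/343 = -21338/343 - 737*√6/18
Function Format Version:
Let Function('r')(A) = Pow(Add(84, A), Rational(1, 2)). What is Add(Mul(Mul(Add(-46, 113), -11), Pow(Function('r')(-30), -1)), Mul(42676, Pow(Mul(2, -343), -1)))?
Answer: Add(Rational(-21338, 343), Mul(Rational(-737, 18), Pow(6, Rational(1, 2)))) ≈ -162.50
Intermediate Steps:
Add(Mul(Mul(Add(-46, 113), -11), Pow(Function('r')(-30), -1)), Mul(42676, Pow(Mul(2, -343), -1))) = Add(Mul(Mul(Add(-46, 113), -11), Pow(Pow(Add(84, -30), Rational(1, 2)), -1)), Mul(42676, Pow(Mul(2, -343), -1))) = Add(Mul(Mul(67, -11), Pow(Pow(54, Rational(1, 2)), -1)), Mul(42676, Pow(-686, -1))) = Add(Mul(-737, Pow(Mul(3, Pow(6, Rational(1, 2))), -1)), Mul(42676, Rational(-1, 686))) = Add(Mul(-737, Mul(Rational(1, 18), Pow(6, Rational(1, 2)))), Rational(-21338, 343)) = Add(Mul(Rational(-737, 18), Pow(6, Rational(1, 2))), Rational(-21338, 343)) = Add(Rational(-21338, 343), Mul(Rational(-737, 18), Pow(6, Rational(1, 2))))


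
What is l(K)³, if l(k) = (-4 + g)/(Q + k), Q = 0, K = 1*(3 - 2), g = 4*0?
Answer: -64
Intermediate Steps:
g = 0
K = 1 (K = 1*1 = 1)
l(k) = -4/k (l(k) = (-4 + 0)/(0 + k) = -4/k)
l(K)³ = (-4/1)³ = (-4*1)³ = (-4)³ = -64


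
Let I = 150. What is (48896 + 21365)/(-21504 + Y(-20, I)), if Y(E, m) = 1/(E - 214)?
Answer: -16441074/5031937 ≈ -3.2673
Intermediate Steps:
Y(E, m) = 1/(-214 + E)
(48896 + 21365)/(-21504 + Y(-20, I)) = (48896 + 21365)/(-21504 + 1/(-214 - 20)) = 70261/(-21504 + 1/(-234)) = 70261/(-21504 - 1/234) = 70261/(-5031937/234) = 70261*(-234/5031937) = -16441074/5031937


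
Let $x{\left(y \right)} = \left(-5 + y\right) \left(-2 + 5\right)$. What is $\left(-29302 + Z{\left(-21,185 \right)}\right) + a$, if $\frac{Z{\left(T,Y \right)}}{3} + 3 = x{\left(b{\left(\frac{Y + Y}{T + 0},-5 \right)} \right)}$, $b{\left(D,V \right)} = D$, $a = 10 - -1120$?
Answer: $- \frac{198692}{7} \approx -28385.0$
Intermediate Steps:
$a = 1130$ ($a = 10 + 1120 = 1130$)
$x{\left(y \right)} = -15 + 3 y$ ($x{\left(y \right)} = \left(-5 + y\right) 3 = -15 + 3 y$)
$Z{\left(T,Y \right)} = -54 + \frac{18 Y}{T}$ ($Z{\left(T,Y \right)} = -9 + 3 \left(-15 + 3 \frac{Y + Y}{T + 0}\right) = -9 + 3 \left(-15 + 3 \frac{2 Y}{T}\right) = -9 + 3 \left(-15 + \frac{6 Y}{T}\right) = -9 - \left(45 - \frac{18 Y}{T}\right) = -54 + \frac{18 Y}{T}$)
$\left(-29302 + Z{\left(-21,185 \right)}\right) + a = \left(-29302 + \left(-54 + 18 \cdot 185 \frac{1}{-21}\right)\right) + 1130 = \left(-29302 + \left(-54 + 18 \cdot 185 \left(- \frac{1}{21}\right)\right)\right) + 1130 = \left(-29302 - \frac{1488}{7}\right) + 1130 = - \frac{206602}{7} + 1130 = - \frac{198692}{7}$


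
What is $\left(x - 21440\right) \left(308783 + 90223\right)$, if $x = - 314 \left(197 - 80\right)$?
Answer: $-23213371068$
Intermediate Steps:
$x = -36738$ ($x = \left(-314\right) 117 = -36738$)
$\left(x - 21440\right) \left(308783 + 90223\right) = \left(-36738 - 21440\right) \left(308783 + 90223\right) = \left(-58178\right) 399006 = -23213371068$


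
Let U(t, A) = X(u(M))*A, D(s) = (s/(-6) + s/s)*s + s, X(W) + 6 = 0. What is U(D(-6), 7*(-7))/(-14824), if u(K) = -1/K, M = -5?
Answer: -147/7412 ≈ -0.019833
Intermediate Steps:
X(W) = -6 (X(W) = -6 + 0 = -6)
D(s) = s + s*(1 - s/6) (D(s) = (s*(-⅙) + 1)*s + s = (-s/6 + 1)*s + s = (1 - s/6)*s + s = s*(1 - s/6) + s = s + s*(1 - s/6))
U(t, A) = -6*A
U(D(-6), 7*(-7))/(-14824) = -42*(-7)/(-14824) = -6*(-49)*(-1/14824) = 294*(-1/14824) = -147/7412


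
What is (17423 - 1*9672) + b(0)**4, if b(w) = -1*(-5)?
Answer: 8376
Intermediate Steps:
b(w) = 5
(17423 - 1*9672) + b(0)**4 = (17423 - 1*9672) + 5**4 = (17423 - 9672) + 625 = 7751 + 625 = 8376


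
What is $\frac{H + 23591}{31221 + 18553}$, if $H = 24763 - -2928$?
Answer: $\frac{25641}{24887} \approx 1.0303$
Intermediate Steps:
$H = 27691$ ($H = 24763 + 2928 = 27691$)
$\frac{H + 23591}{31221 + 18553} = \frac{27691 + 23591}{31221 + 18553} = \frac{51282}{49774} = 51282 \cdot \frac{1}{49774} = \frac{25641}{24887}$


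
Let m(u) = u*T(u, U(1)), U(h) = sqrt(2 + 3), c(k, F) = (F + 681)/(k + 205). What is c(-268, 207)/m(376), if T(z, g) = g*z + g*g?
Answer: 37/139533177 - 296*sqrt(5)/14843955 ≈ -4.4324e-5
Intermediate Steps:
c(k, F) = (681 + F)/(205 + k)
U(h) = sqrt(5)
T(z, g) = g**2 + g*z (T(z, g) = g*z + g**2 = g**2 + g*z)
m(u) = u*sqrt(5)*(u + sqrt(5)) (m(u) = u*(sqrt(5)*(sqrt(5) + u)) = u*(sqrt(5)*(u + sqrt(5))) = u*sqrt(5)*(u + sqrt(5)))
c(-268, 207)/m(376) = ((681 + 207)/(205 - 268))/((376*(5 + 376*sqrt(5)))) = (888/(-63))/(1880 + 141376*sqrt(5)) = (-1/63*888)/(1880 + 141376*sqrt(5)) = -296/(21*(1880 + 141376*sqrt(5)))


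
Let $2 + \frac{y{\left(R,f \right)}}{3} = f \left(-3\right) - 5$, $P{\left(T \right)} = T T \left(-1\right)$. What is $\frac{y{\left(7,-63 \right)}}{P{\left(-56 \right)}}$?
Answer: $- \frac{39}{224} \approx -0.17411$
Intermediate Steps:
$P{\left(T \right)} = - T^{2}$ ($P{\left(T \right)} = T^{2} \left(-1\right) = - T^{2}$)
$y{\left(R,f \right)} = -21 - 9 f$ ($y{\left(R,f \right)} = -6 + 3 \left(f \left(-3\right) - 5\right) = -6 + 3 \left(- 3 f - 5\right) = -6 + 3 \left(-5 - 3 f\right) = -6 - \left(15 + 9 f\right) = -21 - 9 f$)
$\frac{y{\left(7,-63 \right)}}{P{\left(-56 \right)}} = \frac{-21 - -567}{\left(-1\right) \left(-56\right)^{2}} = \frac{-21 + 567}{\left(-1\right) 3136} = \frac{546}{-3136} = 546 \left(- \frac{1}{3136}\right) = - \frac{39}{224}$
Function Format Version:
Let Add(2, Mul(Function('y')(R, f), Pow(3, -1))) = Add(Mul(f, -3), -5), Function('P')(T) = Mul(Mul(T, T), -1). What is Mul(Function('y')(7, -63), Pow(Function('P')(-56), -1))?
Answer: Rational(-39, 224) ≈ -0.17411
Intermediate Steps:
Function('P')(T) = Mul(-1, Pow(T, 2)) (Function('P')(T) = Mul(Pow(T, 2), -1) = Mul(-1, Pow(T, 2)))
Function('y')(R, f) = Add(-21, Mul(-9, f)) (Function('y')(R, f) = Add(-6, Mul(3, Add(Mul(f, -3), -5))) = Add(-6, Mul(3, Add(Mul(-3, f), -5))) = Add(-6, Mul(3, Add(-5, Mul(-3, f)))) = Add(-6, Add(-15, Mul(-9, f))) = Add(-21, Mul(-9, f)))
Mul(Function('y')(7, -63), Pow(Function('P')(-56), -1)) = Mul(Add(-21, Mul(-9, -63)), Pow(Mul(-1, Pow(-56, 2)), -1)) = Mul(Add(-21, 567), Pow(Mul(-1, 3136), -1)) = Mul(546, Pow(-3136, -1)) = Mul(546, Rational(-1, 3136)) = Rational(-39, 224)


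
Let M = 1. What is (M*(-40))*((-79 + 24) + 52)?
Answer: 120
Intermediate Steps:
(M*(-40))*((-79 + 24) + 52) = (1*(-40))*((-79 + 24) + 52) = -40*(-55 + 52) = -40*(-3) = 120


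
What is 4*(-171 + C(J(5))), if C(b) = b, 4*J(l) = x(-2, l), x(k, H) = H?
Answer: -679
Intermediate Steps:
J(l) = l/4
4*(-171 + C(J(5))) = 4*(-171 + (1/4)*5) = 4*(-171 + 5/4) = 4*(-679/4) = -679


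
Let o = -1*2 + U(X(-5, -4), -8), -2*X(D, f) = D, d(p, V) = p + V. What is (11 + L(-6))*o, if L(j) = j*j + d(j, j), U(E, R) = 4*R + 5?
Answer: -1015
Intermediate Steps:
d(p, V) = V + p
X(D, f) = -D/2
U(E, R) = 5 + 4*R
L(j) = j² + 2*j (L(j) = j*j + (j + j) = j² + 2*j)
o = -29 (o = -1*2 + (5 + 4*(-8)) = -2 + (5 - 32) = -2 - 27 = -29)
(11 + L(-6))*o = (11 - 6*(2 - 6))*(-29) = (11 - 6*(-4))*(-29) = (11 + 24)*(-29) = 35*(-29) = -1015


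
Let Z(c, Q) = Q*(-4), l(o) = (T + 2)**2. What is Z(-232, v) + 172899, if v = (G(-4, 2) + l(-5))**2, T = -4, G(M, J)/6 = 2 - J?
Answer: 172835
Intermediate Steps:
G(M, J) = 12 - 6*J (G(M, J) = 6*(2 - J) = 12 - 6*J)
l(o) = 4 (l(o) = (-4 + 2)**2 = (-2)**2 = 4)
v = 16 (v = ((12 - 6*2) + 4)**2 = ((12 - 12) + 4)**2 = (0 + 4)**2 = 4**2 = 16)
Z(c, Q) = -4*Q
Z(-232, v) + 172899 = -4*16 + 172899 = -64 + 172899 = 172835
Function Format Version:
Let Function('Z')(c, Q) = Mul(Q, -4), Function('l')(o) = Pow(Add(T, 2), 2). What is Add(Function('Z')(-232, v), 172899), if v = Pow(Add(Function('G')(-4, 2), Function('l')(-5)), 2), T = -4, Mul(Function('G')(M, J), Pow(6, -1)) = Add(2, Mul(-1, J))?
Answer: 172835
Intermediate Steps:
Function('G')(M, J) = Add(12, Mul(-6, J)) (Function('G')(M, J) = Mul(6, Add(2, Mul(-1, J))) = Add(12, Mul(-6, J)))
Function('l')(o) = 4 (Function('l')(o) = Pow(Add(-4, 2), 2) = Pow(-2, 2) = 4)
v = 16 (v = Pow(Add(Add(12, Mul(-6, 2)), 4), 2) = Pow(Add(Add(12, -12), 4), 2) = Pow(Add(0, 4), 2) = Pow(4, 2) = 16)
Function('Z')(c, Q) = Mul(-4, Q)
Add(Function('Z')(-232, v), 172899) = Add(Mul(-4, 16), 172899) = Add(-64, 172899) = 172835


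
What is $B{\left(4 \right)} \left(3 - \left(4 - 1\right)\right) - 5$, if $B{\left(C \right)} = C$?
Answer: $-5$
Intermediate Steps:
$B{\left(4 \right)} \left(3 - \left(4 - 1\right)\right) - 5 = 4 \left(3 - \left(4 - 1\right)\right) - 5 = 4 \left(3 - 3\right) - 5 = 4 \cdot 0 - 5 = 0 - 5 = -5$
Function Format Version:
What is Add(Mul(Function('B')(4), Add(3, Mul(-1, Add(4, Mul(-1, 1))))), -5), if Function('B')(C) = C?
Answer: -5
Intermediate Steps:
Add(Mul(Function('B')(4), Add(3, Mul(-1, Add(4, Mul(-1, 1))))), -5) = Add(Mul(4, Add(3, Mul(-1, Add(4, Mul(-1, 1))))), -5) = Add(Mul(4, Add(3, Mul(-1, Add(4, -1)))), -5) = Add(Mul(4, Add(3, Mul(-1, 3))), -5) = Add(Mul(4, Add(3, -3)), -5) = Add(Mul(4, 0), -5) = Add(0, -5) = -5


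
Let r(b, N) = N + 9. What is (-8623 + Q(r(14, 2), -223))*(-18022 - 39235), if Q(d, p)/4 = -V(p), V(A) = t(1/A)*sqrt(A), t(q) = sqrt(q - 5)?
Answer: 493727111 - 1374168*sqrt(31) ≈ 4.8608e+8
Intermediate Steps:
r(b, N) = 9 + N
t(q) = sqrt(-5 + q)
V(A) = sqrt(A)*sqrt(-5 + 1/A) (V(A) = sqrt(-5 + 1/A)*sqrt(A) = sqrt(A)*sqrt(-5 + 1/A))
Q(d, p) = -4*sqrt(p)*sqrt(-5 + 1/p) (Q(d, p) = 4*(-sqrt(p)*sqrt(-5 + 1/p)) = -4*sqrt(p)*sqrt(-5 + 1/p))
(-8623 + Q(r(14, 2), -223))*(-18022 - 39235) = (-8623 - 4*sqrt(-223)*sqrt(-5 + 1/(-223)))*(-18022 - 39235) = (-8623 - 4*I*sqrt(223)*sqrt(-5 - 1/223))*(-57257) = (-8623 - 4*I*sqrt(223)*sqrt(-1116/223))*(-57257) = (-8623 - 4*I*sqrt(223)*6*I*sqrt(6913)/223)*(-57257) = (-8623 + 24*sqrt(31))*(-57257) = 493727111 - 1374168*sqrt(31)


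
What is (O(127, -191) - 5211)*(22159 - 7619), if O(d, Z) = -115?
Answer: -77440040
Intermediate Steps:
(O(127, -191) - 5211)*(22159 - 7619) = (-115 - 5211)*(22159 - 7619) = -5326*14540 = -77440040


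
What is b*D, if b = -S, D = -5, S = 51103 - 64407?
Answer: -66520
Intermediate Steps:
S = -13304
b = 13304 (b = -1*(-13304) = 13304)
b*D = 13304*(-5) = -66520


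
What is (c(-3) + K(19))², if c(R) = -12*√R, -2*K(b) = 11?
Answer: -1607/4 + 132*I*√3 ≈ -401.75 + 228.63*I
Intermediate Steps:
K(b) = -11/2 (K(b) = -½*11 = -11/2)
(c(-3) + K(19))² = (-12*I*√3 - 11/2)² = (-11/2 - 12*I*√3)²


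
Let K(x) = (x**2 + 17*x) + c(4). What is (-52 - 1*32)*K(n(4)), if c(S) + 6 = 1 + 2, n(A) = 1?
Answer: -1260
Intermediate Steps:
c(S) = -3 (c(S) = -6 + (1 + 2) = -6 + 3 = -3)
K(x) = -3 + x**2 + 17*x (K(x) = (x**2 + 17*x) - 3 = -3 + x**2 + 17*x)
(-52 - 1*32)*K(n(4)) = (-52 - 1*32)*(-3 + 1**2 + 17*1) = (-52 - 32)*(-3 + 1 + 17) = -84*15 = -1260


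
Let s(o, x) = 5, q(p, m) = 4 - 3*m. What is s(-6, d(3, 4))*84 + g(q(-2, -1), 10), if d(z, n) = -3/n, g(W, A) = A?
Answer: 430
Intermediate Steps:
s(-6, d(3, 4))*84 + g(q(-2, -1), 10) = 5*84 + 10 = 420 + 10 = 430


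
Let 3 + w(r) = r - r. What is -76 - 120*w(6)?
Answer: 284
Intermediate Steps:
w(r) = -3 (w(r) = -3 + (r - r) = -3 + 0 = -3)
-76 - 120*w(6) = -76 - 120*(-3) = -76 + 360 = 284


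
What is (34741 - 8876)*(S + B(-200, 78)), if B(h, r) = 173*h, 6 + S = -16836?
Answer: -1330547330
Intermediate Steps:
S = -16842 (S = -6 - 16836 = -16842)
(34741 - 8876)*(S + B(-200, 78)) = (34741 - 8876)*(-16842 + 173*(-200)) = 25865*(-16842 - 34600) = 25865*(-51442) = -1330547330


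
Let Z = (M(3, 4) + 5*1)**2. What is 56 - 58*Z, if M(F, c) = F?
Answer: -3656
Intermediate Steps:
Z = 64 (Z = (3 + 5*1)**2 = (3 + 5)**2 = 8**2 = 64)
56 - 58*Z = 56 - 58*64 = 56 - 3712 = -3656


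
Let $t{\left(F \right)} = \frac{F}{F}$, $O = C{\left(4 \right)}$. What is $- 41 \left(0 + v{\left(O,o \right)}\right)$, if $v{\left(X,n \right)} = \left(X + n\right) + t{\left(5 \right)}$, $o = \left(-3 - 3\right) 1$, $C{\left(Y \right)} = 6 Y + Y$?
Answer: $-943$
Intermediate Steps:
$C{\left(Y \right)} = 7 Y$
$o = -6$ ($o = \left(-6\right) 1 = -6$)
$O = 28$ ($O = 7 \cdot 4 = 28$)
$t{\left(F \right)} = 1$
$v{\left(X,n \right)} = 1 + X + n$ ($v{\left(X,n \right)} = \left(X + n\right) + 1 = 1 + X + n$)
$- 41 \left(0 + v{\left(O,o \right)}\right) = - 41 \left(0 + \left(1 + 28 - 6\right)\right) = - 41 \left(0 + 23\right) = \left(-41\right) 23 = -943$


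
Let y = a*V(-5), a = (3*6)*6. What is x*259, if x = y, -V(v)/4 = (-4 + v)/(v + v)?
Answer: -503496/5 ≈ -1.0070e+5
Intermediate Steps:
a = 108 (a = 18*6 = 108)
V(v) = -2*(-4 + v)/v (V(v) = -4*(-4 + v)/(v + v) = -4*(-4 + v)/(2*v) = -4*(-4 + v)*1/(2*v) = -2*(-4 + v)/v)
y = -1944/5 (y = 108*(-2 + 8/(-5)) = 108*(-2 + 8*(-⅕)) = 108*(-2 - 8/5) = 108*(-18/5) = -1944/5 ≈ -388.80)
x = -1944/5 ≈ -388.80
x*259 = -1944/5*259 = -503496/5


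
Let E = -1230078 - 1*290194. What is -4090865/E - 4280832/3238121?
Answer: 6738686838361/4922824688912 ≈ 1.3689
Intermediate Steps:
E = -1520272 (E = -1230078 - 290194 = -1520272)
-4090865/E - 4280832/3238121 = -4090865/(-1520272) - 4280832/3238121 = -4090865*(-1/1520272) - 4280832*1/3238121 = 4090865/1520272 - 4280832/3238121 = 6738686838361/4922824688912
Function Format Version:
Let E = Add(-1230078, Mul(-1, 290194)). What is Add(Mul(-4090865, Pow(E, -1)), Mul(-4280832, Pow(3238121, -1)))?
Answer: Rational(6738686838361, 4922824688912) ≈ 1.3689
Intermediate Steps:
E = -1520272 (E = Add(-1230078, -290194) = -1520272)
Add(Mul(-4090865, Pow(E, -1)), Mul(-4280832, Pow(3238121, -1))) = Add(Mul(-4090865, Pow(-1520272, -1)), Mul(-4280832, Pow(3238121, -1))) = Add(Mul(-4090865, Rational(-1, 1520272)), Mul(-4280832, Rational(1, 3238121))) = Add(Rational(4090865, 1520272), Rational(-4280832, 3238121)) = Rational(6738686838361, 4922824688912)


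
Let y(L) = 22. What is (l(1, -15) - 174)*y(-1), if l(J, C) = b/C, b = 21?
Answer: -19294/5 ≈ -3858.8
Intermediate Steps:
l(J, C) = 21/C
(l(1, -15) - 174)*y(-1) = (21/(-15) - 174)*22 = (21*(-1/15) - 174)*22 = (-7/5 - 174)*22 = -877/5*22 = -19294/5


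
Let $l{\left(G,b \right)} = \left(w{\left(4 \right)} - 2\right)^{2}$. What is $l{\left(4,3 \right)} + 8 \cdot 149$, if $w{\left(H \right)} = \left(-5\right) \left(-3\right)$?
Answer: $1361$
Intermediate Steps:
$w{\left(H \right)} = 15$
$l{\left(G,b \right)} = 169$ ($l{\left(G,b \right)} = \left(15 - 2\right)^{2} = 13^{2} = 169$)
$l{\left(4,3 \right)} + 8 \cdot 149 = 169 + 8 \cdot 149 = 169 + 1192 = 1361$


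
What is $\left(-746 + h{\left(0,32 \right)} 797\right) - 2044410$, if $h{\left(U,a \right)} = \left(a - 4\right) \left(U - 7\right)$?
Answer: $-2201368$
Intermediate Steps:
$h{\left(U,a \right)} = \left(-7 + U\right) \left(-4 + a\right)$ ($h{\left(U,a \right)} = \left(-4 + a\right) \left(-7 + U\right) = \left(-7 + U\right) \left(-4 + a\right)$)
$\left(-746 + h{\left(0,32 \right)} 797\right) - 2044410 = \left(-746 + \left(28 - 224 - 0 + 0 \cdot 32\right) 797\right) - 2044410 = \left(-746 + \left(28 - 224 + 0 + 0\right) 797\right) - 2044410 = \left(-746 - 156212\right) - 2044410 = -156958 - 2044410 = -2201368$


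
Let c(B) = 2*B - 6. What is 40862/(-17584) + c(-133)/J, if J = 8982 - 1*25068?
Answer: -23304403/10102008 ≈ -2.3069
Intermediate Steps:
c(B) = -6 + 2*B
J = -16086 (J = 8982 - 25068 = -16086)
40862/(-17584) + c(-133)/J = 40862/(-17584) + (-6 + 2*(-133))/(-16086) = 40862*(-1/17584) + (-6 - 266)*(-1/16086) = -20431/8792 - 272*(-1/16086) = -20431/8792 + 136/8043 = -23304403/10102008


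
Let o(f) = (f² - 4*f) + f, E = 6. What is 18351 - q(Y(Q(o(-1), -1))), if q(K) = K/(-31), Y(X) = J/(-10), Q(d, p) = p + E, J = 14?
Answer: 2844398/155 ≈ 18351.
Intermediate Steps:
o(f) = f² - 3*f
Q(d, p) = 6 + p (Q(d, p) = p + 6 = 6 + p)
Y(X) = -7/5 (Y(X) = 14/(-10) = 14*(-⅒) = -7/5)
q(K) = -K/31 (q(K) = K*(-1/31) = -K/31)
18351 - q(Y(Q(o(-1), -1))) = 18351 - (-1)*(-7)/(31*5) = 18351 - 1*7/155 = 18351 - 7/155 = 2844398/155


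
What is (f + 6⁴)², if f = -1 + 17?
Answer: 1721344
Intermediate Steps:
f = 16
(f + 6⁴)² = (16 + 6⁴)² = (16 + 1296)² = 1312² = 1721344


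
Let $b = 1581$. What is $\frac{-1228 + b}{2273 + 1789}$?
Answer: $\frac{353}{4062} \approx 0.086903$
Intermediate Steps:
$\frac{-1228 + b}{2273 + 1789} = \frac{-1228 + 1581}{2273 + 1789} = \frac{353}{4062}$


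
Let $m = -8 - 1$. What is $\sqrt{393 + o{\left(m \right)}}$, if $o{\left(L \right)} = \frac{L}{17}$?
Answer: $\frac{4 \sqrt{7089}}{17} \approx 19.811$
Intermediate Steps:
$m = -9$ ($m = -8 - 1 = -9$)
$o{\left(L \right)} = \frac{L}{17}$ ($o{\left(L \right)} = L \frac{1}{17} = \frac{L}{17}$)
$\sqrt{393 + o{\left(m \right)}} = \sqrt{393 + \frac{1}{17} \left(-9\right)} = \sqrt{393 - \frac{9}{17}} = \sqrt{\frac{6672}{17}} = \frac{4 \sqrt{7089}}{17}$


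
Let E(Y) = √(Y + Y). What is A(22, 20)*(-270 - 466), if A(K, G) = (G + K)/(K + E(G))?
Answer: -56672/37 + 5152*√10/37 ≈ -1091.3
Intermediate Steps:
E(Y) = √2*√Y (E(Y) = √(2*Y) = √2*√Y)
A(K, G) = (G + K)/(K + √2*√G)
A(22, 20)*(-270 - 466) = ((20 + 22)/(22 + √2*√20))*(-270 - 466) = (42/(22 + √2*(2*√5)))*(-736) = (42/(22 + 2*√10))*(-736) = -30912/(22 + 2*√10)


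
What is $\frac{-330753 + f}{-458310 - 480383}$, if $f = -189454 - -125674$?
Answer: $\frac{394533}{938693} \approx 0.4203$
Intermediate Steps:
$f = -63780$ ($f = -189454 + 125674 = -63780$)
$\frac{-330753 + f}{-458310 - 480383} = \frac{-330753 - 63780}{-458310 - 480383} = - \frac{394533}{-938693} = \left(-394533\right) \left(- \frac{1}{938693}\right) = \frac{394533}{938693}$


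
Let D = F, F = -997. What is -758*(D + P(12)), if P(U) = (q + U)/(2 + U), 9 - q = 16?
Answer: 5288187/7 ≈ 7.5546e+5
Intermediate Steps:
q = -7 (q = 9 - 1*16 = 9 - 16 = -7)
P(U) = (-7 + U)/(2 + U)
D = -997
-758*(D + P(12)) = -758*(-997 + (-7 + 12)/(2 + 12)) = -758*(-997 + 5/14) = -758*(-13953/14) = 5288187/7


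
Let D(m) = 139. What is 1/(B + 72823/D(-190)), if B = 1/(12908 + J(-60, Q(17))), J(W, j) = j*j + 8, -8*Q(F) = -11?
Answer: 114917555/60206060031 ≈ 0.0019087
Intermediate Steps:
Q(F) = 11/8 (Q(F) = -⅛*(-11) = 11/8)
J(W, j) = 8 + j² (J(W, j) = j² + 8 = 8 + j²)
B = 64/826745 (B = 1/(12908 + (8 + (11/8)²)) = 1/(12908 + (8 + 121/64)) = 1/(12908 + 633/64) = 1/(826745/64) = 64/826745 ≈ 7.7412e-5)
1/(B + 72823/D(-190)) = 1/(64/826745 + 72823/139) = 1/(60206060031/114917555) = 114917555/60206060031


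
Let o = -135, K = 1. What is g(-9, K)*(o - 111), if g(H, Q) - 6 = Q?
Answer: -1722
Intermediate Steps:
g(H, Q) = 6 + Q
g(-9, K)*(o - 111) = (6 + 1)*(-135 - 111) = 7*(-246) = -1722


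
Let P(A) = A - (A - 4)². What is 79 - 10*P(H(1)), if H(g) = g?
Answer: 159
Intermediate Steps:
P(A) = A - (-4 + A)²
79 - 10*P(H(1)) = 79 - 10*(1 - (-4 + 1)²) = 79 - 10*(1 - 1*(-3)²) = 79 - 10*(1 - 1*9) = 79 - 10*(1 - 9) = 79 - 10*(-8) = 79 + 80 = 159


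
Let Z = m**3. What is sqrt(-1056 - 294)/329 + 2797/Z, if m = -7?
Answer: -2797/343 + 15*I*sqrt(6)/329 ≈ -8.1545 + 0.11168*I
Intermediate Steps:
Z = -343 (Z = (-7)**3 = -343)
sqrt(-1056 - 294)/329 + 2797/Z = sqrt(-1056 - 294)/329 + 2797/(-343) = sqrt(-1350)*(1/329) + 2797*(-1/343) = (15*I*sqrt(6))*(1/329) - 2797/343 = 15*I*sqrt(6)/329 - 2797/343 = -2797/343 + 15*I*sqrt(6)/329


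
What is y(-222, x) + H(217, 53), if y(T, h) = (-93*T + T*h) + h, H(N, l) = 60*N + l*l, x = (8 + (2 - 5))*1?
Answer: 35370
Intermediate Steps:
x = 5 (x = (8 - 3)*1 = 5*1 = 5)
H(N, l) = l² + 60*N (H(N, l) = 60*N + l² = l² + 60*N)
y(T, h) = h - 93*T + T*h
y(-222, x) + H(217, 53) = (5 - 93*(-222) - 222*5) + (53² + 60*217) = (5 + 20646 - 1110) + (2809 + 13020) = 19541 + 15829 = 35370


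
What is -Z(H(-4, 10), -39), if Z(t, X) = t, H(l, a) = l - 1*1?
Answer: 5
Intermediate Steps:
H(l, a) = -1 + l (H(l, a) = l - 1 = -1 + l)
-Z(H(-4, 10), -39) = -(-1 - 4) = -1*(-5) = 5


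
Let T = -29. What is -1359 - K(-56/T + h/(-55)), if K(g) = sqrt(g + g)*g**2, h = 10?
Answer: -1359 - 1868184*sqrt(9889)/32461759 ≈ -1364.7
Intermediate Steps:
K(g) = sqrt(2)*g**(5/2) (K(g) = sqrt(2*g)*g**2 = (sqrt(2)*sqrt(g))*g**2 = sqrt(2)*g**(5/2))
-1359 - K(-56/T + h/(-55)) = -1359 - sqrt(2)*(-56/(-29) + 10/(-55))**(5/2) = -1359 - sqrt(2)*(-56*(-1/29) + 10*(-1/55))**(5/2) = -1359 - sqrt(2)*(56/29 - 2/11)**(5/2) = -1359 - sqrt(2)*(558/319)**(5/2) = -1359 - sqrt(2)*934092*sqrt(19778)/32461759 = -1359 - 1868184*sqrt(9889)/32461759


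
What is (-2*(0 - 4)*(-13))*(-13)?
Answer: 1352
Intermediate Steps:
(-2*(0 - 4)*(-13))*(-13) = (-2*(-4)*(-13))*(-13) = (8*(-13))*(-13) = -104*(-13) = 1352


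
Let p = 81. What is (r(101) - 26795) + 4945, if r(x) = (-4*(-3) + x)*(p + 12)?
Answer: -11341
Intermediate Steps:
r(x) = 1116 + 93*x (r(x) = (-4*(-3) + x)*(81 + 12) = (12 + x)*93 = 1116 + 93*x)
(r(101) - 26795) + 4945 = ((1116 + 93*101) - 26795) + 4945 = ((1116 + 9393) - 26795) + 4945 = (10509 - 26795) + 4945 = -16286 + 4945 = -11341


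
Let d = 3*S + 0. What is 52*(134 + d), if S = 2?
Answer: 7280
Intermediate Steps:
d = 6 (d = 3*2 + 0 = 6 + 0 = 6)
52*(134 + d) = 52*(134 + 6) = 52*140 = 7280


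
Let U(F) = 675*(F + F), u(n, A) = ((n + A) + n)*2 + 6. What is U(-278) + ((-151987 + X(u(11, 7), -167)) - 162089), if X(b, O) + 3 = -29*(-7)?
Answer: -689176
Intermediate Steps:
u(n, A) = 6 + 2*A + 4*n (u(n, A) = ((A + n) + n)*2 + 6 = (A + 2*n)*2 + 6 = (2*A + 4*n) + 6 = 6 + 2*A + 4*n)
X(b, O) = 200 (X(b, O) = -3 - 29*(-7) = -3 + 203 = 200)
U(F) = 1350*F (U(F) = 675*(2*F) = 1350*F)
U(-278) + ((-151987 + X(u(11, 7), -167)) - 162089) = 1350*(-278) + ((-151987 + 200) - 162089) = -375300 + (-151787 - 162089) = -375300 - 313876 = -689176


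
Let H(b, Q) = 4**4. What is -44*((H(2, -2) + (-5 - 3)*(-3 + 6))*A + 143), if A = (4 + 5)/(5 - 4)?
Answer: -98164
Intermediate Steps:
A = 9 (A = 9/1 = 9*1 = 9)
H(b, Q) = 256
-44*((H(2, -2) + (-5 - 3)*(-3 + 6))*A + 143) = -44*((256 + (-5 - 3)*(-3 + 6))*9 + 143) = -44*((256 - 8*3)*9 + 143) = -44*((256 - 24)*9 + 143) = -44*(232*9 + 143) = -44*(2088 + 143) = -44*2231 = -98164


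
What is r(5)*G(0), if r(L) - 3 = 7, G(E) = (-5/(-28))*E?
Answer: 0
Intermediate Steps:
G(E) = 5*E/28 (G(E) = (-5*(-1/28))*E = 5*E/28)
r(L) = 10 (r(L) = 3 + 7 = 10)
r(5)*G(0) = 10*((5/28)*0) = 10*0 = 0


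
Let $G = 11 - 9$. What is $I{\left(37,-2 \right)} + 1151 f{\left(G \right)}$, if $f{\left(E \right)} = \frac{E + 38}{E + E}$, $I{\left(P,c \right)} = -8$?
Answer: $11502$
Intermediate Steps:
$G = 2$
$f{\left(E \right)} = \frac{38 + E}{2 E}$
$I{\left(37,-2 \right)} + 1151 f{\left(G \right)} = -8 + 1151 \frac{38 + 2}{2 \cdot 2} = -8 + 1151 \cdot \frac{1}{2} \cdot \frac{1}{2} \cdot 40 = -8 + 1151 \cdot 10 = -8 + 11510 = 11502$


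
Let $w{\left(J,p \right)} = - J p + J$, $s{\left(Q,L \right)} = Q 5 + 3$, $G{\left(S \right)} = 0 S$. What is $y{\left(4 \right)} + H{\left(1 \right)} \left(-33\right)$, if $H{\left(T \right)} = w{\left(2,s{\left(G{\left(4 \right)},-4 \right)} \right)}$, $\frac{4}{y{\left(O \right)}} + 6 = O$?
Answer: $130$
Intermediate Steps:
$G{\left(S \right)} = 0$
$s{\left(Q,L \right)} = 3 + 5 Q$ ($s{\left(Q,L \right)} = 5 Q + 3 = 3 + 5 Q$)
$y{\left(O \right)} = \frac{4}{-6 + O}$
$w{\left(J,p \right)} = J - J p$ ($w{\left(J,p \right)} = - J p + J = J - J p$)
$H{\left(T \right)} = -4$ ($H{\left(T \right)} = 2 \left(1 - \left(3 + 5 \cdot 0\right)\right) = 2 \left(1 - \left(3 + 0\right)\right) = 2 \left(1 - 3\right) = 2 \left(-2\right) = -4$)
$y{\left(4 \right)} + H{\left(1 \right)} \left(-33\right) = \frac{4}{-6 + 4} - -132 = \frac{4}{-2} + 132 = 4 \left(- \frac{1}{2}\right) + 132 = -2 + 132 = 130$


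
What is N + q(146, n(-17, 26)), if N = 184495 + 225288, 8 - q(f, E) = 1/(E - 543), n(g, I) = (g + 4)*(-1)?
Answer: 217189231/530 ≈ 4.0979e+5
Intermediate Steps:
n(g, I) = -4 - g (n(g, I) = (4 + g)*(-1) = -4 - g)
q(f, E) = 8 - 1/(-543 + E) (q(f, E) = 8 - 1/(E - 543) = 8 - 1/(-543 + E))
N = 409783
N + q(146, n(-17, 26)) = 409783 + (-4345 + 8*(-4 - 1*(-17)))/(-543 + (-4 - 1*(-17))) = 409783 + (-4345 + 8*(-4 + 17))/(-543 + (-4 + 17)) = 409783 + (-4345 + 8*13)/(-543 + 13) = 409783 + (-4345 + 104)/(-530) = 409783 - 1/530*(-4241) = 409783 + 4241/530 = 217189231/530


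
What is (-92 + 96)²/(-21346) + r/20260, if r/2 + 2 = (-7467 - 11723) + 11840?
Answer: -39274468/54058745 ≈ -0.72651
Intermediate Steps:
r = -14704 (r = -4 + 2*((-7467 - 11723) + 11840) = -4 + 2*(-19190 + 11840) = -4 + 2*(-7350) = -4 - 14700 = -14704)
(-92 + 96)²/(-21346) + r/20260 = (-92 + 96)²/(-21346) - 14704/20260 = 4²*(-1/21346) - 14704*1/20260 = 16*(-1/21346) - 3676/5065 = -8/10673 - 3676/5065 = -39274468/54058745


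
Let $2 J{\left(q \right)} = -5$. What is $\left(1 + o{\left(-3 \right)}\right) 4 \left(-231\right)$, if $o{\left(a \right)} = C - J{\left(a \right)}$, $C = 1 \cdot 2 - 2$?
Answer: $-3234$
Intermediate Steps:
$C = 0$ ($C = 2 - 2 = 0$)
$J{\left(q \right)} = - \frac{5}{2}$ ($J{\left(q \right)} = \frac{1}{2} \left(-5\right) = - \frac{5}{2}$)
$o{\left(a \right)} = \frac{5}{2}$ ($o{\left(a \right)} = 0 - - \frac{5}{2} = 0 + \frac{5}{2} = \frac{5}{2}$)
$\left(1 + o{\left(-3 \right)}\right) 4 \left(-231\right) = \left(1 + \frac{5}{2}\right) 4 \left(-231\right) = \frac{7}{2} \cdot 4 \left(-231\right) = 14 \left(-231\right) = -3234$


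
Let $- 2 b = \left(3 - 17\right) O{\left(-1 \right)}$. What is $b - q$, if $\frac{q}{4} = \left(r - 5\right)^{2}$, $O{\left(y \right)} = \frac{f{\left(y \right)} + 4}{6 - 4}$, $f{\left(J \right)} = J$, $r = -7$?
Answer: $- \frac{1131}{2} \approx -565.5$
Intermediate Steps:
$O{\left(y \right)} = 2 + \frac{y}{2}$ ($O{\left(y \right)} = \frac{y + 4}{6 - 4} = \frac{4 + y}{2} = \left(4 + y\right) \frac{1}{2} = 2 + \frac{y}{2}$)
$q = 576$ ($q = 4 \left(-7 - 5\right)^{2} = 4 \left(-12\right)^{2} = 4 \cdot 144 = 576$)
$b = \frac{21}{2}$ ($b = - \frac{\left(3 - 17\right) \left(2 + \frac{1}{2} \left(-1\right)\right)}{2} = - \frac{\left(-14\right) \left(2 - \frac{1}{2}\right)}{2} = - \frac{\left(-14\right) \frac{3}{2}}{2} = \left(- \frac{1}{2}\right) \left(-21\right) = \frac{21}{2} \approx 10.5$)
$b - q = \frac{21}{2} - 576 = - \frac{1131}{2}$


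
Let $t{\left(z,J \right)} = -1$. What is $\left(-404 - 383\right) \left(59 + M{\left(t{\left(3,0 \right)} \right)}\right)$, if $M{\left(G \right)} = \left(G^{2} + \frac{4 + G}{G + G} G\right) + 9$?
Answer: $- \frac{110967}{2} \approx -55484.0$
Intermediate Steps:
$M{\left(G \right)} = 11 + G^{2} + \frac{G}{2}$ ($M{\left(G \right)} = \left(G^{2} + \frac{4 + G}{2 G} G\right) + 9 = \left(G^{2} + \left(2 + \frac{G}{2}\right)\right) + 9 = \left(2 + G^{2} + \frac{G}{2}\right) + 9 = 11 + G^{2} + \frac{G}{2}$)
$\left(-404 - 383\right) \left(59 + M{\left(t{\left(3,0 \right)} \right)}\right) = \left(-404 - 383\right) \left(59 + \left(11 + \left(-1\right)^{2} + \frac{1}{2} \left(-1\right)\right)\right) = - 787 \left(59 + \left(11 + 1 - \frac{1}{2}\right)\right) = - 787 \left(59 + \frac{23}{2}\right) = \left(-787\right) \frac{141}{2} = - \frac{110967}{2}$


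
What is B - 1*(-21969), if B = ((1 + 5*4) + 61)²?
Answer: 28693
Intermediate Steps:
B = 6724 (B = ((1 + 20) + 61)² = (21 + 61)² = 82² = 6724)
B - 1*(-21969) = 6724 - 1*(-21969) = 6724 + 21969 = 28693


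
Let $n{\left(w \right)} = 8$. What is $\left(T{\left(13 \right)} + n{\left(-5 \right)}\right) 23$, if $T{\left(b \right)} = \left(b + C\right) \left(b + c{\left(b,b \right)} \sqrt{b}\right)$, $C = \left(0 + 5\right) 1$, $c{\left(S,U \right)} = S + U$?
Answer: $5566 + 10764 \sqrt{13} \approx 44376.0$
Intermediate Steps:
$C = 5$ ($C = 5 \cdot 1 = 5$)
$T{\left(b \right)} = \left(5 + b\right) \left(b + 2 b^{\frac{3}{2}}\right)$ ($T{\left(b \right)} = \left(b + 5\right) \left(b + \left(b + b\right) \sqrt{b}\right) = \left(5 + b\right) \left(b + 2 b \sqrt{b}\right) = \left(5 + b\right) \left(b + 2 b^{\frac{3}{2}}\right)$)
$\left(T{\left(13 \right)} + n{\left(-5 \right)}\right) 23 = \left(\left(13^{2} + 2 \cdot 13^{\frac{5}{2}} + 5 \cdot 13 + 10 \cdot 13^{\frac{3}{2}}\right) + 8\right) 23 = \left(\left(169 + 2 \cdot 169 \sqrt{13} + 65 + 10 \cdot 13 \sqrt{13}\right) + 8\right) 23 = \left(\left(169 + 338 \sqrt{13} + 65 + 130 \sqrt{13}\right) + 8\right) 23 = \left(\left(234 + 468 \sqrt{13}\right) + 8\right) 23 = \left(242 + 468 \sqrt{13}\right) 23 = 5566 + 10764 \sqrt{13}$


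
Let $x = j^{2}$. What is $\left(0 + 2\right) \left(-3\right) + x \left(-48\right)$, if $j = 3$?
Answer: $-438$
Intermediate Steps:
$x = 9$ ($x = 3^{2} = 9$)
$\left(0 + 2\right) \left(-3\right) + x \left(-48\right) = \left(0 + 2\right) \left(-3\right) + 9 \left(-48\right) = 2 \left(-3\right) - 432 = -6 - 432 = -438$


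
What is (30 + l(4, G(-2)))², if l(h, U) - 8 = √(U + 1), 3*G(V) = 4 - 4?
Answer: 1521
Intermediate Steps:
G(V) = 0 (G(V) = (4 - 4)/3 = (⅓)*0 = 0)
l(h, U) = 8 + √(1 + U) (l(h, U) = 8 + √(U + 1) = 8 + √(1 + U))
(30 + l(4, G(-2)))² = (30 + (8 + √(1 + 0)))² = (30 + (8 + √1))² = (30 + (8 + 1))² = (30 + 9)² = 39² = 1521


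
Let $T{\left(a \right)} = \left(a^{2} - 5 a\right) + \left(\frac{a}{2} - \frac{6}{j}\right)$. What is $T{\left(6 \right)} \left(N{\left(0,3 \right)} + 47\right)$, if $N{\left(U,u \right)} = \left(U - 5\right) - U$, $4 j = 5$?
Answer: $\frac{882}{5} \approx 176.4$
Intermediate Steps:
$j = \frac{5}{4}$ ($j = \frac{1}{4} \cdot 5 = \frac{5}{4} \approx 1.25$)
$N{\left(U,u \right)} = -5$ ($N{\left(U,u \right)} = \left(U - 5\right) - U = \left(-5 + U\right) - U = -5$)
$T{\left(a \right)} = - \frac{24}{5} + a^{2} - \frac{9 a}{2}$ ($T{\left(a \right)} = \left(a^{2} - 5 a\right) + \left(\frac{a}{2} - \frac{6}{\frac{5}{4}}\right) = \left(a^{2} - 5 a\right) + \left(a \frac{1}{2} - \frac{24}{5}\right) = \left(a^{2} - 5 a\right) + \left(\frac{a}{2} - \frac{24}{5}\right) = \left(a^{2} - 5 a\right) + \left(- \frac{24}{5} + \frac{a}{2}\right) = - \frac{24}{5} + a^{2} - \frac{9 a}{2}$)
$T{\left(6 \right)} \left(N{\left(0,3 \right)} + 47\right) = \left(- \frac{24}{5} + 6^{2} - 27\right) \left(-5 + 47\right) = \left(- \frac{24}{5} + 36 - 27\right) 42 = \frac{21}{5} \cdot 42 = \frac{882}{5}$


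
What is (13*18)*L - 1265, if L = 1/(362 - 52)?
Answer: -195958/155 ≈ -1264.2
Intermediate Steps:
L = 1/310 ≈ 0.0032258
(13*18)*L - 1265 = (13*18)*(1/310) - 1265 = 234*(1/310) - 1265 = 117/155 - 1265 = -195958/155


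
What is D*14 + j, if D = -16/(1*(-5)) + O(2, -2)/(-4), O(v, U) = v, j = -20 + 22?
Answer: 199/5 ≈ 39.800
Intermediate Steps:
j = 2
D = 27/10 (D = -16/(1*(-5)) + 2/(-4) = -16/(-5) + 2*(-¼) = -16*(-⅕) - ½ = 16/5 - ½ = 27/10 ≈ 2.7000)
D*14 + j = (27/10)*14 + 2 = 189/5 + 2 = 199/5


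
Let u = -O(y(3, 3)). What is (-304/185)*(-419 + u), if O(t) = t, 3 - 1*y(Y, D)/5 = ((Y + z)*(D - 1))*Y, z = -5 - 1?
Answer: 159296/185 ≈ 861.06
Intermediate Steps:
z = -6
y(Y, D) = 15 - 5*Y*(-1 + D)*(-6 + Y) (y(Y, D) = 15 - 5*(Y - 6)*(D - 1)*Y = 15 - 5*(-6 + Y)*(-1 + D)*Y = 15 - 5*(-1 + D)*(-6 + Y)*Y = 15 - 5*Y*(-1 + D)*(-6 + Y))
u = -105 (u = -(15 - 30*3 + 5*3² - 5*3*3² + 30*3*3) = -(15 - 90 + 5*9 - 5*3*9 + 270) = -(15 - 90 + 45 - 135 + 270) = -1*105 = -105)
(-304/185)*(-419 + u) = (-304/185)*(-419 - 105) = -304*1/185*(-524) = -304/185*(-524) = 159296/185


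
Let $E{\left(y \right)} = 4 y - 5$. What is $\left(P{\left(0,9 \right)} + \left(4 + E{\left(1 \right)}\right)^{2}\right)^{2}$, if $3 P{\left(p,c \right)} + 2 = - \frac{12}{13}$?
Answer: $\frac{97969}{1521} \approx 64.411$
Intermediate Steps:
$P{\left(p,c \right)} = - \frac{38}{39}$ ($P{\left(p,c \right)} = - \frac{2}{3} + \frac{\left(-12\right) \frac{1}{13}}{3} = - \frac{2}{3} + \frac{1}{3} \left(- \frac{12}{13}\right) = - \frac{2}{3} - \frac{4}{13} = - \frac{38}{39}$)
$E{\left(y \right)} = -5 + 4 y$
$\left(P{\left(0,9 \right)} + \left(4 + E{\left(1 \right)}\right)^{2}\right)^{2} = \left(- \frac{38}{39} + \left(4 + \left(-5 + 4 \cdot 1\right)\right)^{2}\right)^{2} = \left(- \frac{38}{39} + \left(4 + \left(-5 + 4\right)\right)^{2}\right)^{2} = \left(- \frac{38}{39} + \left(4 - 1\right)^{2}\right)^{2} = \left(- \frac{38}{39} + 3^{2}\right)^{2} = \left(- \frac{38}{39} + 9\right)^{2} = \left(\frac{313}{39}\right)^{2} = \frac{97969}{1521}$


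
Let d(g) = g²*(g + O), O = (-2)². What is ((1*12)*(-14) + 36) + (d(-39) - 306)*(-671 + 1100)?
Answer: -22969221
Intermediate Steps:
O = 4
d(g) = g²*(4 + g) (d(g) = g²*(g + 4) = g²*(4 + g))
((1*12)*(-14) + 36) + (d(-39) - 306)*(-671 + 1100) = ((1*12)*(-14) + 36) + ((-39)²*(4 - 39) - 306)*(-671 + 1100) = (12*(-14) + 36) + (1521*(-35) - 306)*429 = (-168 + 36) + (-53235 - 306)*429 = -132 - 53541*429 = -132 - 22969089 = -22969221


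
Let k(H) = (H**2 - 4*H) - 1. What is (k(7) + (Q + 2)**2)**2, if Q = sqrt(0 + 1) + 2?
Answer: 2025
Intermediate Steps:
k(H) = -1 + H**2 - 4*H
Q = 3 (Q = sqrt(1) + 2 = 1 + 2 = 3)
(k(7) + (Q + 2)**2)**2 = ((-1 + 7**2 - 4*7) + (3 + 2)**2)**2 = ((-1 + 49 - 28) + 5**2)**2 = (20 + 25)**2 = 45**2 = 2025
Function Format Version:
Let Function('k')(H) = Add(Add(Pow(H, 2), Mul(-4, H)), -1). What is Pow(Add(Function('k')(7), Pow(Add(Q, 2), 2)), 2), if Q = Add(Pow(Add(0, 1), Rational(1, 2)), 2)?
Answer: 2025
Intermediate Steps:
Function('k')(H) = Add(-1, Pow(H, 2), Mul(-4, H))
Q = 3 (Q = Add(Pow(1, Rational(1, 2)), 2) = Add(1, 2) = 3)
Pow(Add(Function('k')(7), Pow(Add(Q, 2), 2)), 2) = Pow(Add(Add(-1, Pow(7, 2), Mul(-4, 7)), Pow(Add(3, 2), 2)), 2) = Pow(Add(Add(-1, 49, -28), Pow(5, 2)), 2) = Pow(Add(20, 25), 2) = Pow(45, 2) = 2025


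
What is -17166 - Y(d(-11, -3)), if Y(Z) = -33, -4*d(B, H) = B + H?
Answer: -17133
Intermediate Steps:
d(B, H) = -B/4 - H/4 (d(B, H) = -(B + H)/4 = -B/4 - H/4)
-17166 - Y(d(-11, -3)) = -17166 - 1*(-33) = -17166 + 33 = -17133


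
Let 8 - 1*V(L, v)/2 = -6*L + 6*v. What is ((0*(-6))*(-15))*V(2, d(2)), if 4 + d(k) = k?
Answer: 0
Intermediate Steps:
d(k) = -4 + k
V(L, v) = 16 - 12*v + 12*L (V(L, v) = 16 - 2*(-6*L + 6*v) = 16 + (-12*v + 12*L) = 16 - 12*v + 12*L)
((0*(-6))*(-15))*V(2, d(2)) = ((0*(-6))*(-15))*(16 - 12*(-4 + 2) + 12*2) = (0*(-15))*(16 - 12*(-2) + 24) = 0*(16 + 24 + 24) = 0*64 = 0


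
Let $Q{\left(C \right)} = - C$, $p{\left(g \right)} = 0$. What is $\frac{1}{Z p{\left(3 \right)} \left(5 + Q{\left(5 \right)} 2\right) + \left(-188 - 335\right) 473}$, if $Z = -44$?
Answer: $- \frac{1}{247379} \approx -4.0424 \cdot 10^{-6}$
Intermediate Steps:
$\frac{1}{Z p{\left(3 \right)} \left(5 + Q{\left(5 \right)} 2\right) + \left(-188 - 335\right) 473} = \frac{1}{\left(-44\right) 0 \left(5 + \left(-1\right) 5 \cdot 2\right) + \left(-188 - 335\right) 473} = \frac{1}{0 \left(5 - 10\right) - 247379} = \frac{1}{0 \left(-5\right) - 247379} = \frac{1}{0 - 247379} = \frac{1}{-247379} = - \frac{1}{247379}$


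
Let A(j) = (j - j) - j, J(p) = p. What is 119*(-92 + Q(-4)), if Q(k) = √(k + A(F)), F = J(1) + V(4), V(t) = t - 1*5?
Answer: -10948 + 238*I ≈ -10948.0 + 238.0*I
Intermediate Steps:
V(t) = -5 + t (V(t) = t - 5 = -5 + t)
F = 0 (F = 1 + (-5 + 4) = 1 - 1 = 0)
A(j) = -j (A(j) = 0 - j = -j)
Q(k) = √k (Q(k) = √(k - 1*0) = √(k + 0) = √k)
119*(-92 + Q(-4)) = 119*(-92 + √(-4)) = 119*(-92 + 2*I) = -10948 + 238*I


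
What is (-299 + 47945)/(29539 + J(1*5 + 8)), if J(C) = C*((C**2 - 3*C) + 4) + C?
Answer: 23823/15647 ≈ 1.5225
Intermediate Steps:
J(C) = C + C*(4 + C**2 - 3*C) (J(C) = C*(4 + C**2 - 3*C) + C = C + C*(4 + C**2 - 3*C))
(-299 + 47945)/(29539 + J(1*5 + 8)) = (-299 + 47945)/(29539 + (1*5 + 8)*(5 + (1*5 + 8)**2 - 3*(1*5 + 8))) = 47646/(29539 + (5 + 8)*(5 + (5 + 8)**2 - 3*(5 + 8))) = 47646/(29539 + 13*(5 + 13**2 - 3*13)) = 47646/(29539 + 13*(5 + 169 - 39)) = 47646/(29539 + 13*135) = 47646/(29539 + 1755) = 47646/31294 = 47646*(1/31294) = 23823/15647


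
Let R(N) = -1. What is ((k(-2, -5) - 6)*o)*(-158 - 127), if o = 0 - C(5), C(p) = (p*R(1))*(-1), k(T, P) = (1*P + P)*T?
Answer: 19950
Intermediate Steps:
k(T, P) = 2*P*T (k(T, P) = (P + P)*T = (2*P)*T = 2*P*T)
C(p) = p (C(p) = (p*(-1))*(-1) = -p*(-1) = p)
o = -5 (o = 0 - 1*5 = 0 - 5 = -5)
((k(-2, -5) - 6)*o)*(-158 - 127) = ((2*(-5)*(-2) - 6)*(-5))*(-158 - 127) = ((20 - 6)*(-5))*(-285) = (14*(-5))*(-285) = -70*(-285) = 19950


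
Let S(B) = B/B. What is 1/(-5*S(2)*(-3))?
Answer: 1/15 ≈ 0.066667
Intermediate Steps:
S(B) = 1
1/(-5*S(2)*(-3)) = 1/(-5*1*(-3)) = 1/(-5*(-3)) = 1/15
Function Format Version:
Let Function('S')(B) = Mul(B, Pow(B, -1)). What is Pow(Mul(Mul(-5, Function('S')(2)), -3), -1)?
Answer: Rational(1, 15) ≈ 0.066667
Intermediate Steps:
Function('S')(B) = 1
Pow(Mul(Mul(-5, Function('S')(2)), -3), -1) = Pow(Mul(Mul(-5, 1), -3), -1) = Pow(Mul(-5, -3), -1) = Pow(15, -1) = Rational(1, 15)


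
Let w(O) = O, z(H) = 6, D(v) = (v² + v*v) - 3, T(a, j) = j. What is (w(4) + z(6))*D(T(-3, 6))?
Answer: 690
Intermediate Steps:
D(v) = -3 + 2*v² (D(v) = (v² + v²) - 3 = 2*v² - 3 = -3 + 2*v²)
(w(4) + z(6))*D(T(-3, 6)) = (4 + 6)*(-3 + 2*6²) = 10*(-3 + 2*36) = 10*(-3 + 72) = 10*69 = 690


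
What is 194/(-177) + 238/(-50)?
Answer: -25913/4425 ≈ -5.8560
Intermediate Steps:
194/(-177) + 238/(-50) = 194*(-1/177) + 238*(-1/50) = -194/177 - 119/25 = -25913/4425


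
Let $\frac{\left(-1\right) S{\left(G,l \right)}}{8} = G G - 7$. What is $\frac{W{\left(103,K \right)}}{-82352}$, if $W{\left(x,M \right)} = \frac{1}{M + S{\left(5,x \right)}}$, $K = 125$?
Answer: $\frac{1}{1564688} \approx 6.391 \cdot 10^{-7}$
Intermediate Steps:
$S{\left(G,l \right)} = 56 - 8 G^{2}$ ($S{\left(G,l \right)} = - 8 \left(G G - 7\right) = - 8 \left(G^{2} - 7\right) = - 8 \left(-7 + G^{2}\right) = 56 - 8 G^{2}$)
$W{\left(x,M \right)} = \frac{1}{-144 + M}$ ($W{\left(x,M \right)} = \frac{1}{M + \left(56 - 8 \cdot 5^{2}\right)} = \frac{1}{M + \left(56 - 200\right)} = \frac{1}{M - 144} = \frac{1}{-144 + M}$)
$\frac{W{\left(103,K \right)}}{-82352} = \frac{1}{\left(-144 + 125\right) \left(-82352\right)} = \frac{1}{-19} \left(- \frac{1}{82352}\right) = \left(- \frac{1}{19}\right) \left(- \frac{1}{82352}\right) = \frac{1}{1564688}$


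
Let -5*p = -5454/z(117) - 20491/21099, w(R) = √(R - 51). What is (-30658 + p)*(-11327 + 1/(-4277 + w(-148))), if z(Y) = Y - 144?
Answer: 223677216175528857687/643270813120 + 3238507217*I*√199/1929812439360 ≈ 3.4772e+8 + 0.023673*I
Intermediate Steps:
z(Y) = -144 + Y
w(R) = √(-51 + R)
p = -4241507/105495 (p = -(-5454/(-144 + 117) - 20491/21099)/5 = -(-5454/(-27) - 20491*1/21099)/5 = -(-5454*(-1/27) - 20491/21099)/5 = -(202 - 20491/21099)/5 = -⅕*4241507/21099 = -4241507/105495 ≈ -40.206)
(-30658 + p)*(-11327 + 1/(-4277 + w(-148))) = (-30658 - 4241507/105495)*(-11327 + 1/(-4277 + √(-51 - 148))) = -3238507217*(-11327 + 1/(-4277 + √(-199)))/105495 = -3238507217*(-11327 + 1/(-4277 + I*√199))/105495 = 36682571246959/105495 - 3238507217/(105495*(-4277 + I*√199))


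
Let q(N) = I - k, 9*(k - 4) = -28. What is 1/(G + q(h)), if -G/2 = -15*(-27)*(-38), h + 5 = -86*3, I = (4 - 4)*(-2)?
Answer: 9/277012 ≈ 3.2490e-5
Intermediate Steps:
k = 8/9 (k = 4 + (⅑)*(-28) = 4 - 28/9 = 8/9 ≈ 0.88889)
I = 0 (I = 0*(-2) = 0)
h = -263 (h = -5 - 86*3 = -5 - 258 = -263)
q(N) = -8/9 (q(N) = 0 - 1*8/9 = 0 - 8/9 = -8/9)
G = 30780 (G = -2*(-15*(-27))*(-38) = -810*(-38) = -2*(-15390) = 30780)
1/(G + q(h)) = 1/(30780 - 8/9) = 1/(277012/9) = 9/277012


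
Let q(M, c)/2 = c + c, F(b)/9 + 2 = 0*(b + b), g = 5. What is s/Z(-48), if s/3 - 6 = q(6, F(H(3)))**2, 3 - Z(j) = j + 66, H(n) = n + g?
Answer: -1038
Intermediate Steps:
H(n) = 5 + n (H(n) = n + 5 = 5 + n)
F(b) = -18 (F(b) = -18 + 9*(0*(b + b)) = -18 + 9*(0*(2*b)) = -18 + 9*0 = -18 + 0 = -18)
q(M, c) = 4*c (q(M, c) = 2*(c + c) = 2*(2*c) = 4*c)
Z(j) = -63 - j (Z(j) = 3 - (j + 66) = 3 - (66 + j) = 3 + (-66 - j) = -63 - j)
s = 15570 (s = 18 + 3*(4*(-18))**2 = 18 + 3*(-72)**2 = 18 + 3*5184 = 18 + 15552 = 15570)
s/Z(-48) = 15570/(-63 - 1*(-48)) = 15570/(-63 + 48) = 15570/(-15) = 15570*(-1/15) = -1038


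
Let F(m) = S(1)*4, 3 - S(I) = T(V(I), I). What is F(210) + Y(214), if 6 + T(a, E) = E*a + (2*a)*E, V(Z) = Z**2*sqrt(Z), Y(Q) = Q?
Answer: 238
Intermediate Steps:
V(Z) = Z**(5/2)
T(a, E) = -6 + 3*E*a (T(a, E) = -6 + (E*a + (2*a)*E) = -6 + (E*a + 2*E*a) = -6 + 3*E*a)
S(I) = 9 - 3*I**(7/2) (S(I) = 3 - (-6 + 3*I*I**(5/2)) = 3 - (-6 + 3*I**(7/2)) = 3 + (6 - 3*I**(7/2)) = 9 - 3*I**(7/2))
F(m) = 24 (F(m) = (9 - 3*1**(7/2))*4 = (9 - 3*1)*4 = (9 - 3)*4 = 6*4 = 24)
F(210) + Y(214) = 24 + 214 = 238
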